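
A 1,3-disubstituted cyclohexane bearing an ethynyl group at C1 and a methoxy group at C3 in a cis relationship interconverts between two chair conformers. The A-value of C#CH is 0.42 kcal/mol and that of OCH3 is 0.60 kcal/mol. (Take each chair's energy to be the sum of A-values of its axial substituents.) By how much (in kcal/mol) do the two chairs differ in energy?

C1 and C3 have the same parity, so for the cis isomer the two substituents are e,e in one chair and a,a in the other.
Chair I (ethynyl axial, methoxy axial): E = 1.02 kcal/mol.
Chair II (ethynyl equatorial, methoxy equatorial): E = 0.00 kcal/mol.
ΔE = 1.02 − 0.00 = 1.02 kcal/mol; chair II is more stable.

1.02 kcal/mol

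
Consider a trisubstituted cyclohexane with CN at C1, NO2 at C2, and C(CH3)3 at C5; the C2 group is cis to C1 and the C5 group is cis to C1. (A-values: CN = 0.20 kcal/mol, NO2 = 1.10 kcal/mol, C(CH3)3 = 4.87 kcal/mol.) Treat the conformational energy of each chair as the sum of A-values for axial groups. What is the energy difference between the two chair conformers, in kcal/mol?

Chair I (cyano axial, nitro equatorial, tert-butyl axial): E = 5.07 kcal/mol.
Chair II (cyano equatorial, nitro axial, tert-butyl equatorial): E = 1.10 kcal/mol.
ΔE = 5.07 − 1.10 = 3.97 kcal/mol; chair II is more stable.

3.97 kcal/mol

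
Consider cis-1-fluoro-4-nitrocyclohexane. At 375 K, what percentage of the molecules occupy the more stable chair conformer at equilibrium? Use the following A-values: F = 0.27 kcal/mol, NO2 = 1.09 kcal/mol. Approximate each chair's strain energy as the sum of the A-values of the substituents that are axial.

75.0%

C1 and C4 have opposite parity, so for the cis isomer the two substituents are one axial and one equatorial in each chair.
Chair I (fluoro axial, nitro equatorial): E = 0.27 kcal/mol; chair II (fluoro equatorial, nitro axial): E = 1.09 kcal/mol.
ΔG = 0.82 kcal/mol between the two chairs.
K = exp(ΔG/RT) with R = 1.987×10⁻³ kcal mol⁻¹ K⁻¹ and T = 375 K gives K ≈ 3.01.
Fraction in the lower-energy chair = K/(K+1) = 75.0%.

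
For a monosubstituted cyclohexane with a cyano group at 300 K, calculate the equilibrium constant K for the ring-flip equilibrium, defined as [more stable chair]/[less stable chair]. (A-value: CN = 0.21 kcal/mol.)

One chair has the cyano group axial (E = 0.21 kcal/mol) and the other has it equatorial (E = 0).
ΔG = 0.21 kcal/mol between the two chairs.
K = exp(ΔG/RT) with R = 1.987×10⁻³ kcal mol⁻¹ K⁻¹ and T = 300 K gives K ≈ 1.42.

K ≈ 1.42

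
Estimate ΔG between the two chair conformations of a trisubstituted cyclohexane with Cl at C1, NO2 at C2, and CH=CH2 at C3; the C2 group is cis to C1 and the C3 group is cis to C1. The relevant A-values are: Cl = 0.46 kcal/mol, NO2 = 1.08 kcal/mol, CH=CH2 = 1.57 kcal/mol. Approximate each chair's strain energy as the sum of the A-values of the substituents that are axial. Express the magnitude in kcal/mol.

Chair I (chloro axial, nitro equatorial, vinyl axial): E = 2.03 kcal/mol.
Chair II (chloro equatorial, nitro axial, vinyl equatorial): E = 1.08 kcal/mol.
ΔE = 2.03 − 1.08 = 0.95 kcal/mol; chair II is more stable.

0.95 kcal/mol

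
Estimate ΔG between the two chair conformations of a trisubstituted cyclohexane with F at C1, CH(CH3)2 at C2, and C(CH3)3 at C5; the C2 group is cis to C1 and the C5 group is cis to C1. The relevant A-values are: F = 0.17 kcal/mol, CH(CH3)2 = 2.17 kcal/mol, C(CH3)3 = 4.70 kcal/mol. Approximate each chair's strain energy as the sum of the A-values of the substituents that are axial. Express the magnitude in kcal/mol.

2.70 kcal/mol

Chair I (fluoro axial, isopropyl equatorial, tert-butyl axial): E = 4.87 kcal/mol.
Chair II (fluoro equatorial, isopropyl axial, tert-butyl equatorial): E = 2.17 kcal/mol.
ΔE = 4.87 − 2.17 = 2.70 kcal/mol; chair II is more stable.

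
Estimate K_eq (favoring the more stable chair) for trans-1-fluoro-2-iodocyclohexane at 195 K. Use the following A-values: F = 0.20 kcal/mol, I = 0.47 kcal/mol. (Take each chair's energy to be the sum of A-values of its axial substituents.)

C1 and C2 have opposite parity, so for the trans isomer the two substituents are e,e in one chair and a,a in the other.
Chair I (fluoro axial, iodo axial): E = 0.67 kcal/mol; chair II (fluoro equatorial, iodo equatorial): E = 0.00 kcal/mol.
ΔG = 0.67 kcal/mol between the two chairs.
K = exp(ΔG/RT) with R = 1.987×10⁻³ kcal mol⁻¹ K⁻¹ and T = 195 K gives K ≈ 5.64.

K ≈ 5.64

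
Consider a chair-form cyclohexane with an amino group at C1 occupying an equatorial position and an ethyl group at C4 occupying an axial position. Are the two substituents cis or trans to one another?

C1 and C4 have opposite parity, so their axial bonds point in opposite directions.
With opposite-parity carbons, two substituents on the same face are one axial and one equatorial; opposite faces give both axial or both equatorial.
Here the groups are equatorial/axial → same face → cis.

cis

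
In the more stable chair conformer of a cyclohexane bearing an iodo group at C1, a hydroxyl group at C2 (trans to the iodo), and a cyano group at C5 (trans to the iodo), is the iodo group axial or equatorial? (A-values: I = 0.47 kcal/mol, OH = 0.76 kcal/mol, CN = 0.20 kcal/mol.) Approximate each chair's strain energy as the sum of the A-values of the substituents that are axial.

Chair I (iodo axial, hydroxyl axial, cyano equatorial): E = 1.23 kcal/mol.
Chair II (iodo equatorial, hydroxyl equatorial, cyano axial): E = 0.20 kcal/mol.
Chair II is the more stable (lower-energy) conformer, and in that chair the iodo group is equatorial.

equatorial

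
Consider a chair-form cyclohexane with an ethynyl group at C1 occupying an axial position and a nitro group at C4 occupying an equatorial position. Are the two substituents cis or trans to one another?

C1 and C4 have opposite parity, so their axial bonds point in opposite directions.
With opposite-parity carbons, two substituents on the same face are one axial and one equatorial; opposite faces give both axial or both equatorial.
Here the groups are axial/equatorial → same face → cis.

cis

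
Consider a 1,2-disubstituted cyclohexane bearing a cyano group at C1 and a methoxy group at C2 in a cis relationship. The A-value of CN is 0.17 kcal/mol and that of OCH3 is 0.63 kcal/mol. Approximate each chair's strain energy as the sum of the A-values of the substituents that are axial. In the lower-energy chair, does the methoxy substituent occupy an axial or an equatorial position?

C1 and C2 have opposite parity, so for the cis isomer the two substituents are one axial and one equatorial in each chair.
Chair I (cyano axial, methoxy equatorial): E = 0.17 kcal/mol.
Chair II (cyano equatorial, methoxy axial): E = 0.63 kcal/mol.
Chair I is the more stable (lower-energy) conformer, and in that chair the methoxy group is equatorial.

equatorial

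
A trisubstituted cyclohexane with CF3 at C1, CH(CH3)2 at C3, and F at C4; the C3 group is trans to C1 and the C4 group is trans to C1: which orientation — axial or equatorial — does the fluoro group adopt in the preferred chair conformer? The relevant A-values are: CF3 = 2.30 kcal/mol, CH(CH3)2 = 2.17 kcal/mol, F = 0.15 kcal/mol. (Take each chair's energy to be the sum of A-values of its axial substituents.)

Chair I (trifluoromethyl axial, isopropyl equatorial, fluoro axial): E = 2.45 kcal/mol.
Chair II (trifluoromethyl equatorial, isopropyl axial, fluoro equatorial): E = 2.17 kcal/mol.
Chair II is the more stable (lower-energy) conformer, and in that chair the fluoro group is equatorial.

equatorial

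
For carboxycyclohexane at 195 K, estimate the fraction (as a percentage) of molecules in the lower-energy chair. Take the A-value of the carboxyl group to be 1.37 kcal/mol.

One chair has the carboxyl group axial (E = 1.37 kcal/mol) and the other has it equatorial (E = 0).
ΔG = 1.37 kcal/mol between the two chairs.
K = exp(ΔG/RT) with R = 1.987×10⁻³ kcal mol⁻¹ K⁻¹ and T = 195 K gives K ≈ 34.3.
Fraction in the lower-energy chair = K/(K+1) = 97.2%.

97.2%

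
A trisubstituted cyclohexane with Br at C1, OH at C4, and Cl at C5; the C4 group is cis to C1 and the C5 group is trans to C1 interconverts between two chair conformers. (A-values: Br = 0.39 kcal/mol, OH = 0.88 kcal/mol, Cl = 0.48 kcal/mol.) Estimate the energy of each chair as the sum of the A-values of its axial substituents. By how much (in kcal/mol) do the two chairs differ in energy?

Chair I (bromo axial, hydroxyl equatorial, chloro equatorial): E = 0.39 kcal/mol.
Chair II (bromo equatorial, hydroxyl axial, chloro axial): E = 1.36 kcal/mol.
ΔE = 1.36 − 0.39 = 0.97 kcal/mol; chair I is more stable.

0.97 kcal/mol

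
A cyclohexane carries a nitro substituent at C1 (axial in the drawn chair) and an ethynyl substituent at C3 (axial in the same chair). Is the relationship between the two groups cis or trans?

cis

C1 and C3 have the same parity, so their axial bonds point in the same direction.
With same-parity carbons, two substituents on the same face are both axial or both equatorial; opposite faces give one of each.
Here the groups are axial/axial → same face → cis.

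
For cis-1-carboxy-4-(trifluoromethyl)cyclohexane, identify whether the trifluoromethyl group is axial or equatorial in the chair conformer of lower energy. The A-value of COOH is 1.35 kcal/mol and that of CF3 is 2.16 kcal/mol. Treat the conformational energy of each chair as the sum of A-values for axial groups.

equatorial

C1 and C4 have opposite parity, so for the cis isomer the two substituents are one axial and one equatorial in each chair.
Chair I (carboxyl axial, trifluoromethyl equatorial): E = 1.35 kcal/mol.
Chair II (carboxyl equatorial, trifluoromethyl axial): E = 2.16 kcal/mol.
Chair I is the more stable (lower-energy) conformer, and in that chair the trifluoromethyl group is equatorial.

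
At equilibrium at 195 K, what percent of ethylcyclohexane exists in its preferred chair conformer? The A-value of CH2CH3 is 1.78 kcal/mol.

One chair has the ethyl group axial (E = 1.78 kcal/mol) and the other has it equatorial (E = 0).
ΔG = 1.78 kcal/mol between the two chairs.
K = exp(ΔG/RT) with R = 1.987×10⁻³ kcal mol⁻¹ K⁻¹ and T = 195 K gives K ≈ 98.9.
Fraction in the lower-energy chair = K/(K+1) = 99.0%.

99.0%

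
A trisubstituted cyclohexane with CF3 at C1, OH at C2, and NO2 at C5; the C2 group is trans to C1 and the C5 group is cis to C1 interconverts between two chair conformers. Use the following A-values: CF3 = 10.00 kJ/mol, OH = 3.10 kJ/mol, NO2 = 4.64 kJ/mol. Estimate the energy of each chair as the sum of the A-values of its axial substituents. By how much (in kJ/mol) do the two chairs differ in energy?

17.74 kJ/mol

Chair I (trifluoromethyl axial, hydroxyl axial, nitro axial): E = 17.74 kJ/mol.
Chair II (trifluoromethyl equatorial, hydroxyl equatorial, nitro equatorial): E = 0.00 kJ/mol.
ΔE = 17.74 − 0.00 = 17.74 kJ/mol; chair II is more stable.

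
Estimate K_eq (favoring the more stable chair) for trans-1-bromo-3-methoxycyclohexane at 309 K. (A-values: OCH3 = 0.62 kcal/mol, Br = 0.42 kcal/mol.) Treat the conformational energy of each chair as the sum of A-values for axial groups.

K ≈ 1.39

C1 and C3 have the same parity, so for the trans isomer the two substituents are one axial and one equatorial in each chair.
Chair I (methoxy axial, bromo equatorial): E = 0.62 kcal/mol; chair II (methoxy equatorial, bromo axial): E = 0.42 kcal/mol.
ΔG = 0.20 kcal/mol between the two chairs.
K = exp(ΔG/RT) with R = 1.987×10⁻³ kcal mol⁻¹ K⁻¹ and T = 309 K gives K ≈ 1.39.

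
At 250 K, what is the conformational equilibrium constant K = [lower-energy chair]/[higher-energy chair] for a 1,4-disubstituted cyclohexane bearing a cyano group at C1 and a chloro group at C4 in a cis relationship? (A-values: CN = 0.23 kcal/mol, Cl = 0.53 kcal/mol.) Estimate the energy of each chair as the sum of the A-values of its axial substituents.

C1 and C4 have opposite parity, so for the cis isomer the two substituents are one axial and one equatorial in each chair.
Chair I (cyano axial, chloro equatorial): E = 0.23 kcal/mol; chair II (cyano equatorial, chloro axial): E = 0.53 kcal/mol.
ΔG = 0.30 kcal/mol between the two chairs.
K = exp(ΔG/RT) with R = 1.987×10⁻³ kcal mol⁻¹ K⁻¹ and T = 250 K gives K ≈ 1.83.

K ≈ 1.83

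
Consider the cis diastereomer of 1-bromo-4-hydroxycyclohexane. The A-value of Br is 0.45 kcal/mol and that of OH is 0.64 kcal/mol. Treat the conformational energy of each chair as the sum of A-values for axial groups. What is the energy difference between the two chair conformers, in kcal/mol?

0.19 kcal/mol

C1 and C4 have opposite parity, so for the cis isomer the two substituents are one axial and one equatorial in each chair.
Chair I (bromo axial, hydroxyl equatorial): E = 0.45 kcal/mol.
Chair II (bromo equatorial, hydroxyl axial): E = 0.64 kcal/mol.
ΔE = 0.64 − 0.45 = 0.19 kcal/mol; chair I is more stable.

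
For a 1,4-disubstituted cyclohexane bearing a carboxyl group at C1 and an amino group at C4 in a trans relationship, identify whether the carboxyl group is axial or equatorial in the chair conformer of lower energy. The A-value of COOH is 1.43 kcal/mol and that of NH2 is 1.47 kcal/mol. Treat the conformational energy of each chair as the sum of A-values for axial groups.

C1 and C4 have opposite parity, so for the trans isomer the two substituents are e,e in one chair and a,a in the other.
Chair I (carboxyl axial, amino axial): E = 2.90 kcal/mol.
Chair II (carboxyl equatorial, amino equatorial): E = 0.00 kcal/mol.
Chair II is the more stable (lower-energy) conformer, and in that chair the carboxyl group is equatorial.

equatorial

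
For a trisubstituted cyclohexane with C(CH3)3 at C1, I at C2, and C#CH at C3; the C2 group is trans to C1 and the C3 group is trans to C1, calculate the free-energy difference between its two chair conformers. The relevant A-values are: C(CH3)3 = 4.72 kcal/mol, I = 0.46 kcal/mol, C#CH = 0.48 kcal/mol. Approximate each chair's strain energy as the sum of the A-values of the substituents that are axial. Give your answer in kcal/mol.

4.70 kcal/mol

Chair I (tert-butyl axial, iodo axial, ethynyl equatorial): E = 5.18 kcal/mol.
Chair II (tert-butyl equatorial, iodo equatorial, ethynyl axial): E = 0.48 kcal/mol.
ΔE = 5.18 − 0.48 = 4.70 kcal/mol; chair II is more stable.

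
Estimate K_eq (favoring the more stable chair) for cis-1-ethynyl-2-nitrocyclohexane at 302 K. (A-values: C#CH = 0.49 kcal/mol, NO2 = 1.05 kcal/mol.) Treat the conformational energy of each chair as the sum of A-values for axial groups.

K ≈ 2.54

C1 and C2 have opposite parity, so for the cis isomer the two substituents are one axial and one equatorial in each chair.
Chair I (ethynyl axial, nitro equatorial): E = 0.49 kcal/mol; chair II (ethynyl equatorial, nitro axial): E = 1.05 kcal/mol.
ΔG = 0.56 kcal/mol between the two chairs.
K = exp(ΔG/RT) with R = 1.987×10⁻³ kcal mol⁻¹ K⁻¹ and T = 302 K gives K ≈ 2.54.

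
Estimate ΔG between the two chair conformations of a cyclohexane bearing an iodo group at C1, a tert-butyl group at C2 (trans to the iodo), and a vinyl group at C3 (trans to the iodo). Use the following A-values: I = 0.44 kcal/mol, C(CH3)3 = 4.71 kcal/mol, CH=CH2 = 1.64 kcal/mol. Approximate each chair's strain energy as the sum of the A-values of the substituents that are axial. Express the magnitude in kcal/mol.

Chair I (iodo axial, tert-butyl axial, vinyl equatorial): E = 5.15 kcal/mol.
Chair II (iodo equatorial, tert-butyl equatorial, vinyl axial): E = 1.64 kcal/mol.
ΔE = 5.15 − 1.64 = 3.51 kcal/mol; chair II is more stable.

3.51 kcal/mol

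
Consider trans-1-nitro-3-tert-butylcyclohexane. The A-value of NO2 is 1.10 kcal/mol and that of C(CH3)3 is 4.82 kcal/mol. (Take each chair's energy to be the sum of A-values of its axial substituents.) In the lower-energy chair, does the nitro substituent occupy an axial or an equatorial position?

axial

C1 and C3 have the same parity, so for the trans isomer the two substituents are one axial and one equatorial in each chair.
Chair I (nitro axial, tert-butyl equatorial): E = 1.10 kcal/mol.
Chair II (nitro equatorial, tert-butyl axial): E = 4.82 kcal/mol.
Chair I is the more stable (lower-energy) conformer, and in that chair the nitro group is axial.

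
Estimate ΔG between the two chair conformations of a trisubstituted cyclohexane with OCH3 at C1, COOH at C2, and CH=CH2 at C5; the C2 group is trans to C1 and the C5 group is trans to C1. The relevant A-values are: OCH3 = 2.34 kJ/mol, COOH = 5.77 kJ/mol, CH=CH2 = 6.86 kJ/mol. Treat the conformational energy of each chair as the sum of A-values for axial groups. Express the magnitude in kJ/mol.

Chair I (methoxy axial, carboxyl axial, vinyl equatorial): E = 8.11 kJ/mol.
Chair II (methoxy equatorial, carboxyl equatorial, vinyl axial): E = 6.86 kJ/mol.
ΔE = 8.11 − 6.86 = 1.25 kJ/mol; chair II is more stable.

1.25 kJ/mol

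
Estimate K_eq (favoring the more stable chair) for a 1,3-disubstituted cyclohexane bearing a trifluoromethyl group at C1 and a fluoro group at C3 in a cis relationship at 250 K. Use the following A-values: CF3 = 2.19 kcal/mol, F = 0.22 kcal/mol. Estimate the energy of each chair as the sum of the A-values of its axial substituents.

K ≈ 128

C1 and C3 have the same parity, so for the cis isomer the two substituents are e,e in one chair and a,a in the other.
Chair I (trifluoromethyl axial, fluoro axial): E = 2.41 kcal/mol; chair II (trifluoromethyl equatorial, fluoro equatorial): E = 0.00 kcal/mol.
ΔG = 2.41 kcal/mol between the two chairs.
K = exp(ΔG/RT) with R = 1.987×10⁻³ kcal mol⁻¹ K⁻¹ and T = 250 K gives K ≈ 128.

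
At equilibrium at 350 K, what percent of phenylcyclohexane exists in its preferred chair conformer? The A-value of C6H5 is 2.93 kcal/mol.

98.5%

One chair has the phenyl group axial (E = 2.93 kcal/mol) and the other has it equatorial (E = 0).
ΔG = 2.93 kcal/mol between the two chairs.
K = exp(ΔG/RT) with R = 1.987×10⁻³ kcal mol⁻¹ K⁻¹ and T = 350 K gives K ≈ 67.6.
Fraction in the lower-energy chair = K/(K+1) = 98.5%.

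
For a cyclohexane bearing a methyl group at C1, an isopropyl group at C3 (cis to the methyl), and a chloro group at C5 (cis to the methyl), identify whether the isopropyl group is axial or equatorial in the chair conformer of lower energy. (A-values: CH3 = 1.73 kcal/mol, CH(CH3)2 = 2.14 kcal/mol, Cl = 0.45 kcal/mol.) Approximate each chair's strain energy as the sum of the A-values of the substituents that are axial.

Chair I (methyl axial, isopropyl axial, chloro axial): E = 4.32 kcal/mol.
Chair II (methyl equatorial, isopropyl equatorial, chloro equatorial): E = 0.00 kcal/mol.
Chair II is the more stable (lower-energy) conformer, and in that chair the isopropyl group is equatorial.

equatorial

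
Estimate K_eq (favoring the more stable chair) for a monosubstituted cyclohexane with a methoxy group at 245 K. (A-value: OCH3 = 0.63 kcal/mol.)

One chair has the methoxy group axial (E = 0.63 kcal/mol) and the other has it equatorial (E = 0).
ΔG = 0.63 kcal/mol between the two chairs.
K = exp(ΔG/RT) with R = 1.987×10⁻³ kcal mol⁻¹ K⁻¹ and T = 245 K gives K ≈ 3.65.

K ≈ 3.65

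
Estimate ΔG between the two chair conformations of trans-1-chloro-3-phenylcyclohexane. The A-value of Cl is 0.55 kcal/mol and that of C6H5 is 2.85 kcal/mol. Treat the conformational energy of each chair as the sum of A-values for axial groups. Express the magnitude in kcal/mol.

C1 and C3 have the same parity, so for the trans isomer the two substituents are one axial and one equatorial in each chair.
Chair I (chloro axial, phenyl equatorial): E = 0.55 kcal/mol.
Chair II (chloro equatorial, phenyl axial): E = 2.85 kcal/mol.
ΔE = 2.85 − 0.55 = 2.30 kcal/mol; chair I is more stable.

2.30 kcal/mol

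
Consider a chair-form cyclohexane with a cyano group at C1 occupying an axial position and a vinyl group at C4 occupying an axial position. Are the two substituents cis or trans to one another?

C1 and C4 have opposite parity, so their axial bonds point in opposite directions.
With opposite-parity carbons, two substituents on the same face are one axial and one equatorial; opposite faces give both axial or both equatorial.
Here the groups are axial/axial → opposite face → trans.

trans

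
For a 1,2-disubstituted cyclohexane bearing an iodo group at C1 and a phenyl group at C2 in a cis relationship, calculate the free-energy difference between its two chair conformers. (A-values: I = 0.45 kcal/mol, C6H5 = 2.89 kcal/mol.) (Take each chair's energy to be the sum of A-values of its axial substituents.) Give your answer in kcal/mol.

C1 and C2 have opposite parity, so for the cis isomer the two substituents are one axial and one equatorial in each chair.
Chair I (iodo axial, phenyl equatorial): E = 0.45 kcal/mol.
Chair II (iodo equatorial, phenyl axial): E = 2.89 kcal/mol.
ΔE = 2.89 − 0.45 = 2.44 kcal/mol; chair I is more stable.

2.44 kcal/mol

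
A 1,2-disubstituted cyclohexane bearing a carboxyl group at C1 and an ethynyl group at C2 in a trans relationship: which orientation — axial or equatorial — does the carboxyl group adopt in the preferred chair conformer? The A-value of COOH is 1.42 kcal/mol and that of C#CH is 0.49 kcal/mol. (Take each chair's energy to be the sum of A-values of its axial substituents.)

C1 and C2 have opposite parity, so for the trans isomer the two substituents are e,e in one chair and a,a in the other.
Chair I (carboxyl axial, ethynyl axial): E = 1.91 kcal/mol.
Chair II (carboxyl equatorial, ethynyl equatorial): E = 0.00 kcal/mol.
Chair II is the more stable (lower-energy) conformer, and in that chair the carboxyl group is equatorial.

equatorial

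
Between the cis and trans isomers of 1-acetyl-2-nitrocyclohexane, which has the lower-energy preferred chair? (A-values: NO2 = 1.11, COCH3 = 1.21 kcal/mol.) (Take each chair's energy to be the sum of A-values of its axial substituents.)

trans

At 1,2 positions (parity opposite): cis → (a,e or e,a); trans → (e,e or a,a).
Best chair for cis: E = 1.11 kcal/mol; best chair for trans: E = 0.00 kcal/mol.
The trans isomer is lower by 1.11 kcal/mol.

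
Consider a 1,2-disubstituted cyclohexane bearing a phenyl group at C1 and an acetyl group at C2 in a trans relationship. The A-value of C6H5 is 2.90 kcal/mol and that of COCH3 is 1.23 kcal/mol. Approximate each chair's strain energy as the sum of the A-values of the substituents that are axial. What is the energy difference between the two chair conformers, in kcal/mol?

4.13 kcal/mol

C1 and C2 have opposite parity, so for the trans isomer the two substituents are e,e in one chair and a,a in the other.
Chair I (phenyl axial, acetyl axial): E = 4.13 kcal/mol.
Chair II (phenyl equatorial, acetyl equatorial): E = 0.00 kcal/mol.
ΔE = 4.13 − 0.00 = 4.13 kcal/mol; chair II is more stable.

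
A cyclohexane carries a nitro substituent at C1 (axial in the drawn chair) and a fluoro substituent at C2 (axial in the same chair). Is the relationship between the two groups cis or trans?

trans

C1 and C2 have opposite parity, so their axial bonds point in opposite directions.
With opposite-parity carbons, two substituents on the same face are one axial and one equatorial; opposite faces give both axial or both equatorial.
Here the groups are axial/axial → opposite face → trans.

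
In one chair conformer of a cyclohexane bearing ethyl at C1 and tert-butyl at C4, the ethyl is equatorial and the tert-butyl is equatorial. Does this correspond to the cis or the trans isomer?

C1 and C4 have opposite parity, so their axial bonds point in opposite directions.
With opposite-parity carbons, two substituents on the same face are one axial and one equatorial; opposite faces give both axial or both equatorial.
Here the groups are equatorial/equatorial → opposite face → trans.

trans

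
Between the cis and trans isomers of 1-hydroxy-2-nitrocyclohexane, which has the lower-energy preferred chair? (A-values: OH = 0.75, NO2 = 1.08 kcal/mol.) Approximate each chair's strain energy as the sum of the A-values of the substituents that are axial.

trans

At 1,2 positions (parity opposite): cis → (a,e or e,a); trans → (e,e or a,a).
Best chair for cis: E = 0.75 kcal/mol; best chair for trans: E = 0.00 kcal/mol.
The trans isomer is lower by 0.75 kcal/mol.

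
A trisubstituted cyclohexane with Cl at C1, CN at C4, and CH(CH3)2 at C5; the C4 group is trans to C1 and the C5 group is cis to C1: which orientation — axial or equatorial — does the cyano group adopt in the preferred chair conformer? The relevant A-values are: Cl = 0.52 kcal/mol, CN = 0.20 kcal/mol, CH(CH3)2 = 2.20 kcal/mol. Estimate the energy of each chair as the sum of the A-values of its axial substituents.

Chair I (chloro axial, cyano axial, isopropyl axial): E = 2.92 kcal/mol.
Chair II (chloro equatorial, cyano equatorial, isopropyl equatorial): E = 0.00 kcal/mol.
Chair II is the more stable (lower-energy) conformer, and in that chair the cyano group is equatorial.

equatorial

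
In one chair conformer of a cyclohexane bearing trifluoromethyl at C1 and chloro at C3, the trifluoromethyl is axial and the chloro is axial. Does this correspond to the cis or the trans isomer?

cis

C1 and C3 have the same parity, so their axial bonds point in the same direction.
With same-parity carbons, two substituents on the same face are both axial or both equatorial; opposite faces give one of each.
Here the groups are axial/axial → same face → cis.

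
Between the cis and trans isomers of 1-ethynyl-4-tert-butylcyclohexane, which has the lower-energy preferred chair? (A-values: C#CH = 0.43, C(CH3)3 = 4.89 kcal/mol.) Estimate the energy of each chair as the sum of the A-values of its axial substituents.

At 1,4 positions (parity opposite): cis → (a,e or e,a); trans → (e,e or a,a).
Best chair for cis: E = 0.43 kcal/mol; best chair for trans: E = 0.00 kcal/mol.
The trans isomer is lower by 0.43 kcal/mol.

trans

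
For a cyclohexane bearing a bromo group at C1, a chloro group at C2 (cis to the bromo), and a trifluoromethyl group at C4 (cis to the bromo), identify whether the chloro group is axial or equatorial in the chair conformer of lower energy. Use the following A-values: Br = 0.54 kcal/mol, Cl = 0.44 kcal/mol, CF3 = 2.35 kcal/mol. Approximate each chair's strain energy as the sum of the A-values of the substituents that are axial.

equatorial

Chair I (bromo axial, chloro equatorial, trifluoromethyl equatorial): E = 0.54 kcal/mol.
Chair II (bromo equatorial, chloro axial, trifluoromethyl axial): E = 2.79 kcal/mol.
Chair I is the more stable (lower-energy) conformer, and in that chair the chloro group is equatorial.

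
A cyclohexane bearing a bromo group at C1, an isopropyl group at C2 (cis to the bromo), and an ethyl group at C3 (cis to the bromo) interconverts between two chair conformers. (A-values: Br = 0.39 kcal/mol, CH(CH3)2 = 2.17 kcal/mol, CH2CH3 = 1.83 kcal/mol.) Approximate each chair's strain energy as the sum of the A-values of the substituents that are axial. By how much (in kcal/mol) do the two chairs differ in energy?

0.05 kcal/mol

Chair I (bromo axial, isopropyl equatorial, ethyl axial): E = 2.22 kcal/mol.
Chair II (bromo equatorial, isopropyl axial, ethyl equatorial): E = 2.17 kcal/mol.
ΔE = 2.22 − 2.17 = 0.05 kcal/mol; chair II is more stable.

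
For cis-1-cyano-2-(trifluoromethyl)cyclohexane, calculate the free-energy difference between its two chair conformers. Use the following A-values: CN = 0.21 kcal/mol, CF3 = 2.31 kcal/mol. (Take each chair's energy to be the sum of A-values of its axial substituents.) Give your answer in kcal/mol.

C1 and C2 have opposite parity, so for the cis isomer the two substituents are one axial and one equatorial in each chair.
Chair I (cyano axial, trifluoromethyl equatorial): E = 0.21 kcal/mol.
Chair II (cyano equatorial, trifluoromethyl axial): E = 2.31 kcal/mol.
ΔE = 2.31 − 0.21 = 2.10 kcal/mol; chair I is more stable.

2.10 kcal/mol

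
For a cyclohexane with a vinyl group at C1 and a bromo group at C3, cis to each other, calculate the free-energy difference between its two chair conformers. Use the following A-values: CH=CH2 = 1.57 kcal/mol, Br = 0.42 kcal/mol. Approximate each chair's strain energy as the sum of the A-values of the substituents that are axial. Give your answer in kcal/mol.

C1 and C3 have the same parity, so for the cis isomer the two substituents are e,e in one chair and a,a in the other.
Chair I (vinyl axial, bromo axial): E = 1.99 kcal/mol.
Chair II (vinyl equatorial, bromo equatorial): E = 0.00 kcal/mol.
ΔE = 1.99 − 0.00 = 1.99 kcal/mol; chair II is more stable.

1.99 kcal/mol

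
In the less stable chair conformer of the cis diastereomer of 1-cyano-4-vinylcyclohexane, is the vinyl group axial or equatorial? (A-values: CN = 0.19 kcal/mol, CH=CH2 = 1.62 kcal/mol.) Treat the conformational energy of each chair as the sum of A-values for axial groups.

C1 and C4 have opposite parity, so for the cis isomer the two substituents are one axial and one equatorial in each chair.
Chair I (cyano axial, vinyl equatorial): E = 0.19 kcal/mol.
Chair II (cyano equatorial, vinyl axial): E = 1.62 kcal/mol.
Chair II is the less stable (higher-energy) conformer, and in that chair the vinyl group is axial.

axial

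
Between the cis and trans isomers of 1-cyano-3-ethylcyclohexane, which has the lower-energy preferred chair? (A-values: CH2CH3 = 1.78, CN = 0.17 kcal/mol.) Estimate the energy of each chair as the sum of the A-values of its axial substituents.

At 1,3 positions (parity same): cis → (e,e or a,a); trans → (a,e or e,a).
Best chair for cis: E = 0.00 kcal/mol; best chair for trans: E = 0.17 kcal/mol.
The cis isomer is lower by 0.17 kcal/mol.

cis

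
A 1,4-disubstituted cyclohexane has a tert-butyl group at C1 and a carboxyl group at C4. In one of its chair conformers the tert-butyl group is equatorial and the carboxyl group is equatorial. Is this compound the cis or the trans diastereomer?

C1 and C4 have opposite parity, so their axial bonds point in opposite directions.
With opposite-parity carbons, two substituents on the same face are one axial and one equatorial; opposite faces give both axial or both equatorial.
Here the groups are equatorial/equatorial → opposite face → trans.

trans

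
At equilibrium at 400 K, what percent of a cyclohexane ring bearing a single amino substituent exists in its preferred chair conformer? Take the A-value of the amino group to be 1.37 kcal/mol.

One chair has the amino group axial (E = 1.37 kcal/mol) and the other has it equatorial (E = 0).
ΔG = 1.37 kcal/mol between the two chairs.
K = exp(ΔG/RT) with R = 1.987×10⁻³ kcal mol⁻¹ K⁻¹ and T = 400 K gives K ≈ 5.61.
Fraction in the lower-energy chair = K/(K+1) = 84.9%.

84.9%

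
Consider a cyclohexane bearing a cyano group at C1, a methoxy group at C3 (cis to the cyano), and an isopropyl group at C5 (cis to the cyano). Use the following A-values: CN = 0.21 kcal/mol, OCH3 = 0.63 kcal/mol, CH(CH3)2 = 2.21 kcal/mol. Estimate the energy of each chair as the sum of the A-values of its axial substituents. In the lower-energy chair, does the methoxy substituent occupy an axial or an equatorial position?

Chair I (cyano axial, methoxy axial, isopropyl axial): E = 3.05 kcal/mol.
Chair II (cyano equatorial, methoxy equatorial, isopropyl equatorial): E = 0.00 kcal/mol.
Chair II is the more stable (lower-energy) conformer, and in that chair the methoxy group is equatorial.

equatorial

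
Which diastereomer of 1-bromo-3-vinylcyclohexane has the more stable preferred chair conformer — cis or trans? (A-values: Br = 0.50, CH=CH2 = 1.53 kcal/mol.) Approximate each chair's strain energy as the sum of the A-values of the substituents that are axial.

At 1,3 positions (parity same): cis → (e,e or a,a); trans → (a,e or e,a).
Best chair for cis: E = 0.00 kcal/mol; best chair for trans: E = 0.50 kcal/mol.
The cis isomer is lower by 0.50 kcal/mol.

cis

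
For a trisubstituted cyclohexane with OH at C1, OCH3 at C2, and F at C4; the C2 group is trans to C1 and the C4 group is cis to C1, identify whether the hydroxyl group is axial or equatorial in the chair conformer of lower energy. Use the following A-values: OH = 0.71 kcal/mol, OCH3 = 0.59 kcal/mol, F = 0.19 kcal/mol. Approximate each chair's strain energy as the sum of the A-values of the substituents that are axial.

Chair I (hydroxyl axial, methoxy axial, fluoro equatorial): E = 1.30 kcal/mol.
Chair II (hydroxyl equatorial, methoxy equatorial, fluoro axial): E = 0.19 kcal/mol.
Chair II is the more stable (lower-energy) conformer, and in that chair the hydroxyl group is equatorial.

equatorial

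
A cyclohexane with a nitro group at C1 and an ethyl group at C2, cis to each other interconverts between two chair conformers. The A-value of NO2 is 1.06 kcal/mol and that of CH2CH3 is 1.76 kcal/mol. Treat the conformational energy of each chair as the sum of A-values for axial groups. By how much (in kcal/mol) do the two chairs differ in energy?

C1 and C2 have opposite parity, so for the cis isomer the two substituents are one axial and one equatorial in each chair.
Chair I (nitro axial, ethyl equatorial): E = 1.06 kcal/mol.
Chair II (nitro equatorial, ethyl axial): E = 1.76 kcal/mol.
ΔE = 1.76 − 1.06 = 0.70 kcal/mol; chair I is more stable.

0.70 kcal/mol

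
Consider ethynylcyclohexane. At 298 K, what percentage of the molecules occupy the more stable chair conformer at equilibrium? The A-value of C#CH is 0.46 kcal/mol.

One chair has the ethynyl group axial (E = 0.46 kcal/mol) and the other has it equatorial (E = 0).
ΔG = 0.46 kcal/mol between the two chairs.
K = exp(ΔG/RT) with R = 1.987×10⁻³ kcal mol⁻¹ K⁻¹ and T = 298 K gives K ≈ 2.17.
Fraction in the lower-energy chair = K/(K+1) = 68.5%.

68.5%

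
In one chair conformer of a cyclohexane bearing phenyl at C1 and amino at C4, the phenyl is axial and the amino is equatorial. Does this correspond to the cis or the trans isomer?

C1 and C4 have opposite parity, so their axial bonds point in opposite directions.
With opposite-parity carbons, two substituents on the same face are one axial and one equatorial; opposite faces give both axial or both equatorial.
Here the groups are axial/equatorial → same face → cis.

cis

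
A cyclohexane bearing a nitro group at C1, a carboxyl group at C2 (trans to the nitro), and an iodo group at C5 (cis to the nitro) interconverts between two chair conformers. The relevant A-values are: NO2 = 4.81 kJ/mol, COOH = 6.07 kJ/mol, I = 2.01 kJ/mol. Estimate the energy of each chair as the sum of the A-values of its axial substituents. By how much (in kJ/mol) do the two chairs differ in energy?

12.89 kJ/mol

Chair I (nitro axial, carboxyl axial, iodo axial): E = 12.89 kJ/mol.
Chair II (nitro equatorial, carboxyl equatorial, iodo equatorial): E = 0.00 kJ/mol.
ΔE = 12.89 − 0.00 = 12.89 kJ/mol; chair II is more stable.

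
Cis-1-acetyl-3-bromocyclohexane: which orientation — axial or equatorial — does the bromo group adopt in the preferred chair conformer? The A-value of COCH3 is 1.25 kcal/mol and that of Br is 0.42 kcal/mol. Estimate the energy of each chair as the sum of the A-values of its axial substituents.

C1 and C3 have the same parity, so for the cis isomer the two substituents are e,e in one chair and a,a in the other.
Chair I (acetyl axial, bromo axial): E = 1.67 kcal/mol.
Chair II (acetyl equatorial, bromo equatorial): E = 0.00 kcal/mol.
Chair II is the more stable (lower-energy) conformer, and in that chair the bromo group is equatorial.

equatorial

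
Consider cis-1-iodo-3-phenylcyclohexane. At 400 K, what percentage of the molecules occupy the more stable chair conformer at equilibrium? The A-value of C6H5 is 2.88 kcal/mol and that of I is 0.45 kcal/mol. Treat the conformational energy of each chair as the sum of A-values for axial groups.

98.5%

C1 and C3 have the same parity, so for the cis isomer the two substituents are e,e in one chair and a,a in the other.
Chair I (phenyl axial, iodo axial): E = 3.33 kcal/mol; chair II (phenyl equatorial, iodo equatorial): E = 0.00 kcal/mol.
ΔG = 3.33 kcal/mol between the two chairs.
K = exp(ΔG/RT) with R = 1.987×10⁻³ kcal mol⁻¹ K⁻¹ and T = 400 K gives K ≈ 66.
Fraction in the lower-energy chair = K/(K+1) = 98.5%.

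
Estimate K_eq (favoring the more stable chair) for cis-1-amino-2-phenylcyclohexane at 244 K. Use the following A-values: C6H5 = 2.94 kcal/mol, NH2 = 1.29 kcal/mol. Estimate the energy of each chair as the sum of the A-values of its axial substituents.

K ≈ 30.1

C1 and C2 have opposite parity, so for the cis isomer the two substituents are one axial and one equatorial in each chair.
Chair I (phenyl axial, amino equatorial): E = 2.94 kcal/mol; chair II (phenyl equatorial, amino axial): E = 1.29 kcal/mol.
ΔG = 1.65 kcal/mol between the two chairs.
K = exp(ΔG/RT) with R = 1.987×10⁻³ kcal mol⁻¹ K⁻¹ and T = 244 K gives K ≈ 30.1.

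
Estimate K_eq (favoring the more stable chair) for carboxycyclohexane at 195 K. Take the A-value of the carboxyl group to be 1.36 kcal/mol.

One chair has the carboxyl group axial (E = 1.36 kcal/mol) and the other has it equatorial (E = 0).
ΔG = 1.36 kcal/mol between the two chairs.
K = exp(ΔG/RT) with R = 1.987×10⁻³ kcal mol⁻¹ K⁻¹ and T = 195 K gives K ≈ 33.4.

K ≈ 33.4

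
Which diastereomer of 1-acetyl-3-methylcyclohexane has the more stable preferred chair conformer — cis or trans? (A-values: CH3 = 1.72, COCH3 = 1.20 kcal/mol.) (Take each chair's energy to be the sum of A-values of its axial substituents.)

cis

At 1,3 positions (parity same): cis → (e,e or a,a); trans → (a,e or e,a).
Best chair for cis: E = 0.00 kcal/mol; best chair for trans: E = 1.20 kcal/mol.
The cis isomer is lower by 1.20 kcal/mol.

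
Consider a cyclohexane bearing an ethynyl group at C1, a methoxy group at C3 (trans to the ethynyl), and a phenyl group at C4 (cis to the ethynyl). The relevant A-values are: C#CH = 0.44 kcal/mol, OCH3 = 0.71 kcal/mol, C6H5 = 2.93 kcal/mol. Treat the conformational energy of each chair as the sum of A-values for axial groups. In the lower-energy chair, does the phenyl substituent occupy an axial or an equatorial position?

equatorial

Chair I (ethynyl axial, methoxy equatorial, phenyl equatorial): E = 0.44 kcal/mol.
Chair II (ethynyl equatorial, methoxy axial, phenyl axial): E = 3.64 kcal/mol.
Chair I is the more stable (lower-energy) conformer, and in that chair the phenyl group is equatorial.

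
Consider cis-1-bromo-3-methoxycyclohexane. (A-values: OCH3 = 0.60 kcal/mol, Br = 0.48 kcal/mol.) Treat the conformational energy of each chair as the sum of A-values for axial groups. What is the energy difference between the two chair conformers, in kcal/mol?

C1 and C3 have the same parity, so for the cis isomer the two substituents are e,e in one chair and a,a in the other.
Chair I (methoxy axial, bromo axial): E = 1.08 kcal/mol.
Chair II (methoxy equatorial, bromo equatorial): E = 0.00 kcal/mol.
ΔE = 1.08 − 0.00 = 1.08 kcal/mol; chair II is more stable.

1.08 kcal/mol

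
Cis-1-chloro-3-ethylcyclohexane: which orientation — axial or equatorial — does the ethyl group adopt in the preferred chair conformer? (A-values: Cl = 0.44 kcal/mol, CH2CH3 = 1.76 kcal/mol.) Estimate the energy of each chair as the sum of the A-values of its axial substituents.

equatorial

C1 and C3 have the same parity, so for the cis isomer the two substituents are e,e in one chair and a,a in the other.
Chair I (chloro axial, ethyl axial): E = 2.20 kcal/mol.
Chair II (chloro equatorial, ethyl equatorial): E = 0.00 kcal/mol.
Chair II is the more stable (lower-energy) conformer, and in that chair the ethyl group is equatorial.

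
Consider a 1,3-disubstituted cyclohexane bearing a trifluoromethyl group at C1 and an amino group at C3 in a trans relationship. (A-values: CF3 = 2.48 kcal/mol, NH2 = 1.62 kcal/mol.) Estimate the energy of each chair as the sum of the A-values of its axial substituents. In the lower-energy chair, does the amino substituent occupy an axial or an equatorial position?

C1 and C3 have the same parity, so for the trans isomer the two substituents are one axial and one equatorial in each chair.
Chair I (trifluoromethyl axial, amino equatorial): E = 2.48 kcal/mol.
Chair II (trifluoromethyl equatorial, amino axial): E = 1.62 kcal/mol.
Chair II is the more stable (lower-energy) conformer, and in that chair the amino group is axial.

axial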